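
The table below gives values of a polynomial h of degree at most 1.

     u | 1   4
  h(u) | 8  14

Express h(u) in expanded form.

h(u) = 2u + 6

Using the Lagrange interpolation formula with nodes 1, 4:
  L_0(u) = (u - 4) / -3
  L_1(u) = (u - 1) / 3
Then h(u) = 8·L_0(u) + 14·L_1(u).
Expanding and collecting terms gives h(u) = 2u + 6.
Check: h(4) = 14. ✓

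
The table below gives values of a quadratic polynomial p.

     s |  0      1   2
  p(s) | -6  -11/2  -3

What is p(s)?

p(s) = s^2 - (1/2)s - 6

Write p(s) = as^2 + bs + c. Substituting each data point gives a linear system:
  c = -6
  a + b + c = -11/2
  4a + 2b + c = -3
Solving the system yields a = 1, b = -1/2, c = -6.
So p(s) = s² - (1/2)s - 6.
Check: p(1) = -11/2. ✓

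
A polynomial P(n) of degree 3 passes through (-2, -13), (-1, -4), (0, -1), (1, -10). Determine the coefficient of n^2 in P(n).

-6

Write P(n) = an^3 + bn^2 + cn + d. Substituting each data point gives a linear system:
  -8a + 4b - 2c + d = -13
  -a + b - c + d = -4
  d = -1
  a + b + c + d = -10
Solving the system yields a = -1, b = -6, c = -2, d = -1.
So P(n) = -n^3 - 6n^2 - 2n - 1.
The coefficient of n^2 is -6.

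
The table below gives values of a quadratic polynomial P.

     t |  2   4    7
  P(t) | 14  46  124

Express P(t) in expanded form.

P(t) = 2t^2 + 4t - 2

Using the Lagrange interpolation formula with nodes 2, 4, 7:
  L_0(t) = (t - 4)(t - 7) / 10
  L_1(t) = (t - 2)(t - 7) / -6
  L_2(t) = (t - 2)(t - 4) / 15
Then P(t) = 14·L_0(t) + 46·L_1(t) + 124·L_2(t).
Expanding and collecting terms gives P(t) = 2t^2 + 4t - 2.
Check: P(4) = 46. ✓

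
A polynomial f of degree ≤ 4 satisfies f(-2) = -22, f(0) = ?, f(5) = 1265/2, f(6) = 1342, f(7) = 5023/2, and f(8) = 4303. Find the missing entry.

-5

The 5 known points determine the degree-4 polynomial uniquely.
Write f(u) = au^4 + bu^3 + cu^2 + du + e. Substituting each data point gives a linear system:
  16a - 8b + 4c - 2d + e = -22
  625a + 125b + 25c + 5d + e = 1265/2
  1296a + 216b + 36c + 6d + e = 1342
  2401a + 343b + 49c + 7d + e = 5023/2
  4096a + 512b + 64c + 8d + e = 4303
Solving the system yields a = 1, b = 1, c = -5, d = 5/2, e = -5.
So f(u) = u^4 + u^3 - 5u^2 + (5/2)u - 5.
Then f(0) = -5.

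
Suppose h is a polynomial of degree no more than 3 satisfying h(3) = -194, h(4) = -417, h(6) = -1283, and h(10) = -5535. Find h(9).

-4082

Write h(t) = at^3 + bt^2 + ct + d. Substituting each data point gives a linear system:
  27a + 9b + 3c + d = -194
  64a + 16b + 4c + d = -417
  216a + 36b + 6c + d = -1283
  1000a + 100b + 10c + d = -5535
Solving the system yields a = -5, b = -5, c = -3, d = -5.
So h(t) = -5t^3 - 5t^2 - 3t - 5.
Then h(9) = -4082.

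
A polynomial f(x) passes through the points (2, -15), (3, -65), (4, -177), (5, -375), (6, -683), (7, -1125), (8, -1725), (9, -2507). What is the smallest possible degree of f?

Forward differences of the values at x = 2, 3, 4, 5, 6, 7, 8, 9:
  f  : -15  -65  -177  -375  -683  -1125  -1725  -2507
  Δ  : -50  -112  -198  -308  -442  -600  -782
  Δ^2: -62  -86  -110  -134  -158  -182
  Δ^3: -24  -24  -24  -24  -24
  Δ^4: 0  0  0  0
  Δ^5: 0  0  0
  Δ^6: 0  0
  Δ^7: 0
The third differences are constant (-24) and nonzero, while all higher differences vanish, so the minimal degree is 3.

3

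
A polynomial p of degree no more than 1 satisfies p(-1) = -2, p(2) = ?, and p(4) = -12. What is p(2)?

-8

The 2 known points determine the degree-1 polynomial uniquely.
Write p(x) = ax + b. Substituting each data point gives a linear system:
  -a + b = -2
  4a + b = -12
Solving the system yields a = -2, b = -4.
So p(x) = -2x - 4.
Then p(2) = -8.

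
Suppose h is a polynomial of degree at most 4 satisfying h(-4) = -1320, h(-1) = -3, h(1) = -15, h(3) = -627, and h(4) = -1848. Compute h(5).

-4335

Using the Lagrange interpolation formula with nodes -4, -1, 1, 3, 4:
  L_0(x) = (x + 1)(x - 1)(x - 3)(x - 4) / 840
  L_1(x) = (x + 4)(x - 1)(x - 3)(x - 4) / -120
  L_2(x) = (x + 4)(x + 1)(x - 3)(x - 4) / 60
  L_3(x) = (x + 4)(x + 1)(x - 1)(x - 4) / -56
  L_4(x) = (x + 4)(x + 1)(x - 1)(x - 3) / 120
Then h(x) = -1320·L_0(x) - 3·L_1(x) - 15·L_2(x) - 627·L_3(x) - 1848·L_4(x).
Expanding and collecting terms gives h(x) = -6x⁴ - 4x³ - 3x² - 2x.
Evaluating at x = 5: h(5) = -4335.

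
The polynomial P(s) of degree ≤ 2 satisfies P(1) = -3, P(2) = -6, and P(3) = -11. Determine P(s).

P(s) = -s^2 - 2

Using the Lagrange interpolation formula with nodes 1, 2, 3:
  L_0(s) = (s - 2)(s - 3) / 2
  L_1(s) = (s - 1)(s - 3) / -1
  L_2(s) = (s - 1)(s - 2) / 2
Then P(s) = -3·L_0(s) - 6·L_1(s) - 11·L_2(s).
Expanding and collecting terms gives P(s) = -s^2 - 2.
Check: P(3) = -11. ✓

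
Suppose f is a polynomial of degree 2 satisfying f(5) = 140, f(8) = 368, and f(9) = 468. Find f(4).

88

Write f(t) = at^2 + bt + c. Substituting each data point gives a linear system:
  25a + 5b + c = 140
  64a + 8b + c = 368
  81a + 9b + c = 468
Solving the system yields a = 6, b = -2, c = 0.
So f(t) = 6t^2 - 2t.
Then f(4) = 88.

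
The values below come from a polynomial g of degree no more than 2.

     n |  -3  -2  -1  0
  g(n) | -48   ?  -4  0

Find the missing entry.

-20

On equispaced nodes a degree-2 polynomial has vanishing third forward difference, so
  - g(-3) + 3·g(-2) - 3·g(-1) + g(0) = 0.
Substituting the known values and solving for g(-2):
  3·g(-2) = -60
  g(-2) = -20.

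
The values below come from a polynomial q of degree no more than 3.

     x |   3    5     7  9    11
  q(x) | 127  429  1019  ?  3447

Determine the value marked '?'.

The 4 known points determine the degree-3 polynomial uniquely.
Write q(x) = ax^3 + bx^2 + cx + d. Substituting each data point gives a linear system:
  27a + 9b + 3c + d = 127
  125a + 25b + 5c + d = 429
  343a + 49b + 7c + d = 1019
  1331a + 121b + 11c + d = 3447
Solving the system yields a = 2, b = 6, c = 5, d = 4.
So q(x) = 2x^3 + 6x^2 + 5x + 4.
Then q(9) = 1993.

1993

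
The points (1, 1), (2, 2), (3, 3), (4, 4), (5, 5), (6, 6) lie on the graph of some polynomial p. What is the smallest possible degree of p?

Forward differences of the values at s = 1, 2, 3, 4, 5, 6:
  p  : 1  2  3  4  5  6
  Δ  : 1  1  1  1  1
  Δ^2: 0  0  0  0
  Δ^3: 0  0  0
  Δ^4: 0  0
  Δ^5: 0
The first differences are constant (1) and nonzero, while all higher differences vanish, so the minimal degree is 1.

1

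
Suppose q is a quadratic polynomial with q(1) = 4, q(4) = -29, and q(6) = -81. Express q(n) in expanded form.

q(n) = -3n^2 + 4n + 3

Write q(n) = an^2 + bn + c. Substituting each data point gives a linear system:
  a + b + c = 4
  16a + 4b + c = -29
  36a + 6b + c = -81
Solving the system yields a = -3, b = 4, c = 3.
So q(n) = -3n² + 4n + 3.
Check: q(6) = -81. ✓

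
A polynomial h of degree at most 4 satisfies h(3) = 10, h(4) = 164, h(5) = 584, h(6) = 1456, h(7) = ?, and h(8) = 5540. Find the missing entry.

On equispaced nodes a degree-4 polynomial has vanishing fifth forward difference, so
  - h(3) + 5·h(4) - 10·h(5) + 10·h(6) - 5·h(7) + h(8) = 0.
Substituting the known values and solving for h(7):
  -5·h(7) = -15070
  h(7) = 3014.

3014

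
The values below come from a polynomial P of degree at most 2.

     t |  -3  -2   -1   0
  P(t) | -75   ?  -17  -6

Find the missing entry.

-40

The 3 known points determine the degree-2 polynomial uniquely.
Write P(t) = at^2 + bt + c. Substituting each data point gives a linear system:
  9a - 3b + c = -75
  a - b + c = -17
  c = -6
Solving the system yields a = -6, b = 5, c = -6.
So P(t) = -6t^2 + 5t - 6.
Then P(-2) = -40.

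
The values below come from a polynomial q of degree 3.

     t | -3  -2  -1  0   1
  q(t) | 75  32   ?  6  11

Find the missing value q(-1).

On equispaced nodes a degree-3 polynomial has vanishing fourth forward difference, so
  q(-3) - 4·q(-2) + 6·q(-1) - 4·q(0) + q(1) = 0.
Substituting the known values and solving for q(-1):
  6·q(-1) = 66
  q(-1) = 11.

11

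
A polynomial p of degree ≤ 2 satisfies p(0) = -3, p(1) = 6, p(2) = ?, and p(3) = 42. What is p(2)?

The 3 known points determine the degree-2 polynomial uniquely.
Write p(u) = au^2 + bu + c. Substituting each data point gives a linear system:
  c = -3
  a + b + c = 6
  9a + 3b + c = 42
Solving the system yields a = 3, b = 6, c = -3.
So p(u) = 3u² + 6u - 3.
Then p(2) = 21.

21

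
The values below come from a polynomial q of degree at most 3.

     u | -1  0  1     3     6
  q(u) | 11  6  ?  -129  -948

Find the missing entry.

The 4 known points determine the degree-3 polynomial uniquely.
Write q(u) = au^3 + bu^2 + cu + d. Substituting each data point gives a linear system:
  -a + b - c + d = 11
  d = 6
  27a + 9b + 3c + d = -129
  216a + 36b + 6c + d = -948
Solving the system yields a = -4, b = -2, c = -3, d = 6.
So q(u) = -4u^3 - 2u^2 - 3u + 6.
Then q(1) = -3.

-3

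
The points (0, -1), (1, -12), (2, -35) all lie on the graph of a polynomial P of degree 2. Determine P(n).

P(n) = -6n^2 - 5n - 1

Using the Lagrange interpolation formula with nodes 0, 1, 2:
  L_0(n) = (n - 1)(n - 2) / 2
  L_1(n) = n(n - 2) / -1
  L_2(n) = n(n - 1) / 2
Then P(n) = -1·L_0(n) - 12·L_1(n) - 35·L_2(n).
Expanding and collecting terms gives P(n) = -6n^2 - 5n - 1.
Check: P(1) = -12. ✓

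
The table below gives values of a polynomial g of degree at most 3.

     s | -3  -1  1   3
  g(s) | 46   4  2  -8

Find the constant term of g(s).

Write g(s) = as^3 + bs^2 + cs + d. Substituting each data point gives a linear system:
  -27a + 9b - 3c + d = 46
  -a + b - c + d = 4
  a + b + c + d = 2
  27a + 9b + 3c + d = -8
Solving the system yields a = -1, b = 2, c = 0, d = 1.
So g(s) = -s^3 + 2s^2 + 1.
The constant term is 1.

1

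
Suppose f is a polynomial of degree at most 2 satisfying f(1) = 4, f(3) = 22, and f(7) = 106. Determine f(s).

Write f(s) = as^2 + bs + c. Substituting each data point gives a linear system:
  a + b + c = 4
  9a + 3b + c = 22
  49a + 7b + c = 106
Solving the system yields a = 2, b = 1, c = 1.
So f(s) = 2s^2 + s + 1.
Check: f(7) = 106. ✓

f(s) = 2s^2 + s + 1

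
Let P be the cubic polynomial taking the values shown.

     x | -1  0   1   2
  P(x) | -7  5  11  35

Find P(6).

Forward differences of the values at x = -1, 0, 1, 2:
  P  : -7  5  11  35
  Δ  : 12  6  24
  Δ^2: -6  18
  Δ^3: 24
The third differences are constant, confirming degree 3.
Interpolating (Newton forward form) and evaluating at x = 6 gives P(6) = 791.

791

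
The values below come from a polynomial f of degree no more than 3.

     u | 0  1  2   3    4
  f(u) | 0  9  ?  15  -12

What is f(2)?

The 4 known points determine the degree-3 polynomial uniquely.
Write f(u) = au^3 + bu^2 + cu + d. Substituting each data point gives a linear system:
  d = 0
  a + b + c + d = 9
  27a + 9b + 3c + d = 15
  64a + 16b + 4c + d = -12
Solving the system yields a = -2, b = 6, c = 5, d = 0.
So f(u) = -2u^3 + 6u^2 + 5u.
Then f(2) = 18.

18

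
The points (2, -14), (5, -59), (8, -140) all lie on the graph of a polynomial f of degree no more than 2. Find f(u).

Write f(u) = au^2 + bu + c. Substituting each data point gives a linear system:
  4a + 2b + c = -14
  25a + 5b + c = -59
  64a + 8b + c = -140
Solving the system yields a = -2, b = -1, c = -4.
So f(u) = -2u^2 - u - 4.
Check: f(8) = -140. ✓

f(u) = -2u^2 - u - 4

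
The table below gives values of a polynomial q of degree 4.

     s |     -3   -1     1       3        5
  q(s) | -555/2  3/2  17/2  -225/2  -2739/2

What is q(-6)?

-4356

Using the Lagrange interpolation formula with nodes -3, -1, 1, 3, 5:
  L_0(s) = (s + 1)(s - 1)(s - 3)(s - 5) / 384
  L_1(s) = (s + 3)(s - 1)(s - 3)(s - 5) / -96
  L_2(s) = (s + 3)(s + 1)(s - 3)(s - 5) / 64
  L_3(s) = (s + 3)(s + 1)(s - 1)(s - 5) / -96
  L_4(s) = (s + 3)(s + 1)(s - 1)(s - 3) / 384
Then q(s) = -555/2·L_0(s) + 3/2·L_1(s) + 17/2·L_2(s) - 225/2·L_3(s) - 2739/2·L_4(s).
Expanding and collecting terms gives q(s) = -3s^4 + 3s^3 + 5s^2 + (1/2)s + 3.
Evaluating at s = -6: q(-6) = -4356.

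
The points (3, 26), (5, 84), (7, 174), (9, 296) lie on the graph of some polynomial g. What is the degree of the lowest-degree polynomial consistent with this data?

Forward differences of the values at t = 3, 5, 7, 9:
  g  : 26  84  174  296
  Δ  : 58  90  122
  Δ^2: 32  32
  Δ^3: 0
The second differences are constant (32) and nonzero, while all higher differences vanish, so the minimal degree is 2.

2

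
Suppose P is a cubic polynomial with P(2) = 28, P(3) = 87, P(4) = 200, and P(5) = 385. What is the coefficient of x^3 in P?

3

Write P(x) = ax^3 + bx^2 + cx + d. Substituting each data point gives a linear system:
  8a + 4b + 2c + d = 28
  27a + 9b + 3c + d = 87
  64a + 16b + 4c + d = 200
  125a + 25b + 5c + d = 385
Solving the system yields a = 3, b = 0, c = 2, d = 0.
So P(x) = 3x^3 + 2x.
The leading coefficient is 3.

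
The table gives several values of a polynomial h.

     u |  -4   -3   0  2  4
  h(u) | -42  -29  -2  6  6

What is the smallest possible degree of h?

2

Divided differences on the nodes -4, -3, 0, 2, 4:
  order 0: -42  -29  -2  6  6
  order 1: 13  9  4  0
  order 2: -1  -1  -1
  order 3: 0  0
  order 4: 0
The order-2 divided differences are all -1 (nonzero) and every higher order vanishes, so the data lies on a polynomial of degree exactly 2.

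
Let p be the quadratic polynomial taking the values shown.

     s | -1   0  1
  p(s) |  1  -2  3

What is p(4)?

Forward differences of the values at s = -1, 0, 1:
  p  : 1  -2  3
  Δ  : -3  5
  Δ^2: 8
The second differences are constant, confirming degree 2.
Interpolating (Newton forward form) and evaluating at s = 4 gives p(4) = 66.

66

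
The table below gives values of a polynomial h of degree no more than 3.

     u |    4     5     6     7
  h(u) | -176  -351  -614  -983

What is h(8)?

Using the Lagrange interpolation formula with nodes 4, 5, 6, 7:
  L_0(u) = (u - 5)(u - 6)(u - 7) / -6
  L_1(u) = (u - 4)(u - 6)(u - 7) / 2
  L_2(u) = (u - 4)(u - 5)(u - 7) / -2
  L_3(u) = (u - 4)(u - 5)(u - 6) / 6
Then h(u) = -176·L_0(u) - 351·L_1(u) - 614·L_2(u) - 983·L_3(u).
Expanding and collecting terms gives h(u) = -3u^3 + u^2 - u + 4.
Evaluating at u = 8: h(8) = -1476.

-1476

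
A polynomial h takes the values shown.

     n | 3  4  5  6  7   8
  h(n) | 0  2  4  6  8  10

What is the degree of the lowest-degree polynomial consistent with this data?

1

Forward differences of the values at n = 3, 4, 5, 6, 7, 8:
  h  : 0  2  4  6  8  10
  Δ  : 2  2  2  2  2
  Δ^2: 0  0  0  0
  Δ^3: 0  0  0
  Δ^4: 0  0
  Δ^5: 0
The first differences are constant (2) and nonzero, while all higher differences vanish, so the minimal degree is 1.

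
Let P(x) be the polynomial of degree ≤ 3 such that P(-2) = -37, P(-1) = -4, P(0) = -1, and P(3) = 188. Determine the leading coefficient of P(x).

6

Write P(x) = ax^3 + bx^2 + cx + d. Substituting each data point gives a linear system:
  -8a + 4b - 2c + d = -37
  -a + b - c + d = -4
  d = -1
  27a + 9b + 3c + d = 188
Solving the system yields a = 6, b = 3, c = 0, d = -1.
So P(x) = 6x^3 + 3x^2 - 1.
The leading coefficient is 6.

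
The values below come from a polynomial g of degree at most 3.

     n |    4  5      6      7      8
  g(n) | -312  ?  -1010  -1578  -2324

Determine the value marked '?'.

-596

On equispaced nodes a degree-3 polynomial has vanishing fourth forward difference, so
  g(4) - 4·g(5) + 6·g(6) - 4·g(7) + g(8) = 0.
Substituting the known values and solving for g(5):
  -4·g(5) = 2384
  g(5) = -596.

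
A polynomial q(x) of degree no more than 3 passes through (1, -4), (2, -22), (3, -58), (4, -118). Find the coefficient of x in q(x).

-2

Write q(x) = ax^3 + bx^2 + cx + d. Substituting each data point gives a linear system:
  a + b + c + d = -4
  8a + 4b + 2c + d = -22
  27a + 9b + 3c + d = -58
  64a + 16b + 4c + d = -118
Solving the system yields a = -1, b = -3, c = -2, d = 2.
So q(x) = -x³ - 3x² - 2x + 2.
The coefficient of x is -2.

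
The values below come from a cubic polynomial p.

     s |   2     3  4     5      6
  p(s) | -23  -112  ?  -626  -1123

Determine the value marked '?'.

The 4 known points determine the degree-3 polynomial uniquely.
Write p(s) = as^3 + bs^2 + cs + d. Substituting each data point gives a linear system:
  8a + 4b + 2c + d = -23
  27a + 9b + 3c + d = -112
  125a + 25b + 5c + d = -626
  216a + 36b + 6c + d = -1123
Solving the system yields a = -6, b = 4, c = 5, d = -1.
So p(s) = -6s³ + 4s² + 5s - 1.
Then p(4) = -301.

-301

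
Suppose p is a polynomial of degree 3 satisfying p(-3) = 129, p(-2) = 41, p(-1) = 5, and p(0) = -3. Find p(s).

Write p(s) = as^3 + bs^2 + cs + d. Substituting each data point gives a linear system:
  -27a + 9b - 3c + d = 129
  -8a + 4b - 2c + d = 41
  -a + b - c + d = 5
  d = -3
Solving the system yields a = -4, b = 2, c = -2, d = -3.
So p(s) = -4s³ + 2s² - 2s - 3.
Check: p(0) = -3. ✓

p(s) = -4s^3 + 2s^2 - 2s - 3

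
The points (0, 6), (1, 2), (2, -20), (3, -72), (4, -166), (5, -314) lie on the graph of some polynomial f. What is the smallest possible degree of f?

3

Forward differences of the values at t = 0, 1, 2, 3, 4, 5:
  f  : 6  2  -20  -72  -166  -314
  Δ  : -4  -22  -52  -94  -148
  Δ^2: -18  -30  -42  -54
  Δ^3: -12  -12  -12
  Δ^4: 0  0
  Δ^5: 0
The third differences are constant (-12) and nonzero, while all higher differences vanish, so the minimal degree is 3.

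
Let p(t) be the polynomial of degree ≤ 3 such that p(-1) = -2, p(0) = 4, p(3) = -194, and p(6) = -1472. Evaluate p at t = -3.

94

Write p(t) = at^3 + bt^2 + ct + d. Substituting each data point gives a linear system:
  -a + b - c + d = -2
  d = 4
  27a + 9b + 3c + d = -194
  216a + 36b + 6c + d = -1472
Solving the system yields a = -6, b = -6, c = 6, d = 4.
So p(t) = -6t³ - 6t² + 6t + 4.
Then p(-3) = 94.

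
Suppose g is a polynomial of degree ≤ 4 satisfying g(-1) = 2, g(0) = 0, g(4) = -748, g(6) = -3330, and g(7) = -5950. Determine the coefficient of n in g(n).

-3

Write g(n) = an^4 + bn^3 + cn^2 + dn + e. Substituting each data point gives a linear system:
  a - b + c - d + e = 2
  e = 0
  256a + 64b + 16c + 4d + e = -748
  1296a + 216b + 36c + 6d + e = -3330
  2401a + 343b + 49c + 7d + e = -5950
Solving the system yields a = -2, b = -3, c = -2, d = -3, e = 0.
So g(n) = -2n⁴ - 3n³ - 2n² - 3n.
The coefficient of n is -3.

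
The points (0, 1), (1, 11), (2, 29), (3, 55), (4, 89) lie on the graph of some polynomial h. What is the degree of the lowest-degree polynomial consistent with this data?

Forward differences of the values at x = 0, 1, 2, 3, 4:
  h  : 1  11  29  55  89
  Δ  : 10  18  26  34
  Δ^2: 8  8  8
  Δ^3: 0  0
  Δ^4: 0
The second differences are constant (8) and nonzero, while all higher differences vanish, so the minimal degree is 2.

2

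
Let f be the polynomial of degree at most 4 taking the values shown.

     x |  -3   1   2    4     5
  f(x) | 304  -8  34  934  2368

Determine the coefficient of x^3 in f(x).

Write f(x) = ax^4 + bx^3 + cx^2 + dx + e. Substituting each data point gives a linear system:
  81a - 27b + 9c - 3d + e = 304
  a + b + c + d + e = -8
  16a + 8b + 4c + 2d + e = 34
  256a + 64b + 16c + 4d + e = 934
  625a + 125b + 25c + 5d + e = 2368
Solving the system yields a = 4, b = 0, c = -4, d = -6, e = -2.
So f(x) = 4x⁴ - 4x² - 6x - 2.
The coefficient of x^3 is 0.

0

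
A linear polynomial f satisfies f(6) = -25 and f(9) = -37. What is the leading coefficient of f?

-4

Write f(n) = an + b. Substituting each data point gives a linear system:
  6a + b = -25
  9a + b = -37
Solving the system yields a = -4, b = -1.
So f(n) = -4n - 1.
The leading coefficient is -4.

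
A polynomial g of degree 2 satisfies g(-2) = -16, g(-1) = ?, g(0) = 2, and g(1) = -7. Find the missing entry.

-1

The 3 known points determine the degree-2 polynomial uniquely.
Write g(u) = au^2 + bu + c. Substituting each data point gives a linear system:
  4a - 2b + c = -16
  c = 2
  a + b + c = -7
Solving the system yields a = -6, b = -3, c = 2.
So g(u) = -6u^2 - 3u + 2.
Then g(-1) = -1.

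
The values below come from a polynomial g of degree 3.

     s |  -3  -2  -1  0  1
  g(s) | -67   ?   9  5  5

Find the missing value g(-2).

-7

The 4 known points determine the degree-3 polynomial uniquely.
Write g(s) = as^3 + bs^2 + cs + d. Substituting each data point gives a linear system:
  -27a + 9b - 3c + d = -67
  -a + b - c + d = 9
  d = 5
  a + b + c + d = 5
Solving the system yields a = 4, b = 2, c = -6, d = 5.
So g(s) = 4s³ + 2s² - 6s + 5.
Then g(-2) = -7.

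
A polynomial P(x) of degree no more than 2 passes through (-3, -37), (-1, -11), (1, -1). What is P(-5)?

Using the Lagrange interpolation formula with nodes -3, -1, 1:
  L_0(x) = (x + 1)(x - 1) / 8
  L_1(x) = (x + 3)(x - 1) / -4
  L_2(x) = (x + 3)(x + 1) / 8
Then P(x) = -37·L_0(x) - 11·L_1(x) - 1·L_2(x).
Expanding and collecting terms gives P(x) = -2x^2 + 5x - 4.
Evaluating at x = -5: P(-5) = -79.

-79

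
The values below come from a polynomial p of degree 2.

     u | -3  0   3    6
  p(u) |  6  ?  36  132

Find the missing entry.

-6

On equispaced nodes a degree-2 polynomial has vanishing third forward difference, so
  - p(-3) + 3·p(0) - 3·p(3) + p(6) = 0.
Substituting the known values and solving for p(0):
  3·p(0) = -18
  p(0) = -6.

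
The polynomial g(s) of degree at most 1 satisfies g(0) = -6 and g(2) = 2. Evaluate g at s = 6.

18

Using the Lagrange interpolation formula with nodes 0, 2:
  L_0(s) = (s - 2) / -2
  L_1(s) = s / 2
Then g(s) = -6·L_0(s) + 2·L_1(s).
Expanding and collecting terms gives g(s) = 4s - 6.
Evaluating at s = 6: g(6) = 18.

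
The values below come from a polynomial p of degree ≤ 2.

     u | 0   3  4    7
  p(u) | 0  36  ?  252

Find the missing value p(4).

72

The 3 known points determine the degree-2 polynomial uniquely.
Write p(u) = au^2 + bu + c. Substituting each data point gives a linear system:
  c = 0
  9a + 3b + c = 36
  49a + 7b + c = 252
Solving the system yields a = 6, b = -6, c = 0.
So p(u) = 6u^2 - 6u.
Then p(4) = 72.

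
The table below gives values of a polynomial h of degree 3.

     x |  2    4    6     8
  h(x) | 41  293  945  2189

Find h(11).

Write h(x) = ax^3 + bx^2 + cx + d. Substituting each data point gives a linear system:
  8a + 4b + 2c + d = 41
  64a + 16b + 4c + d = 293
  216a + 36b + 6c + d = 945
  512a + 64b + 8c + d = 2189
Solving the system yields a = 4, b = 2, c = 2, d = -3.
So h(x) = 4x^3 + 2x^2 + 2x - 3.
Then h(11) = 5585.

5585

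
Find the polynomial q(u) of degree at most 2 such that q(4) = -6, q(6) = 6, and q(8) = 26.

q(u) = u^2 - 4u - 6

Write q(u) = au^2 + bu + c. Substituting each data point gives a linear system:
  16a + 4b + c = -6
  36a + 6b + c = 6
  64a + 8b + c = 26
Solving the system yields a = 1, b = -4, c = -6.
So q(u) = u² - 4u - 6.
Check: q(6) = 6. ✓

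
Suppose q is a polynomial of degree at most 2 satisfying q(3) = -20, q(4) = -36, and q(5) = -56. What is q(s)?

Using the Lagrange interpolation formula with nodes 3, 4, 5:
  L_0(s) = (s - 4)(s - 5) / 2
  L_1(s) = (s - 3)(s - 5) / -1
  L_2(s) = (s - 3)(s - 4) / 2
Then q(s) = -20·L_0(s) - 36·L_1(s) - 56·L_2(s).
Expanding and collecting terms gives q(s) = -2s² - 2s + 4.
Check: q(4) = -36. ✓

q(s) = -2s^2 - 2s + 4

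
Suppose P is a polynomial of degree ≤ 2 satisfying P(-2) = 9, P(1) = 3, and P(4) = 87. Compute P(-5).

105

Using the Lagrange interpolation formula with nodes -2, 1, 4:
  L_0(u) = (u - 1)(u - 4) / 18
  L_1(u) = (u + 2)(u - 4) / -9
  L_2(u) = (u + 2)(u - 1) / 18
Then P(u) = 9·L_0(u) + 3·L_1(u) + 87·L_2(u).
Expanding and collecting terms gives P(u) = 5u^2 + 3u - 5.
Evaluating at u = -5: P(-5) = 105.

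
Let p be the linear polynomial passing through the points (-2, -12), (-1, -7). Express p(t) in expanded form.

Write p(t) = at + b. Substituting each data point gives a linear system:
  -2a + b = -12
  -a + b = -7
Solving the system yields a = 5, b = -2.
So p(t) = 5t - 2.
Check: p(-1) = -7. ✓

p(t) = 5t - 2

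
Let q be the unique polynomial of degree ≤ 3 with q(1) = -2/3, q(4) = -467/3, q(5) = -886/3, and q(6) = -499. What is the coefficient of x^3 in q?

Write q(x) = ax^3 + bx^2 + cx + d. Substituting each data point gives a linear system:
  a + b + c + d = -2/3
  64a + 16b + 4c + d = -467/3
  125a + 25b + 5c + d = -886/3
  216a + 36b + 6c + d = -499
Solving the system yields a = -2, b = -2, c = 1/3, d = 3.
So q(x) = -2x^3 - 2x^2 + (1/3)x + 3.
The leading coefficient is -2.

-2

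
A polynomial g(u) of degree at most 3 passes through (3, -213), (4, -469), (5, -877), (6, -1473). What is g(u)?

g(u) = -6u^3 - 4u^2 - 6u + 3

Using the Lagrange interpolation formula with nodes 3, 4, 5, 6:
  L_0(u) = (u - 4)(u - 5)(u - 6) / -6
  L_1(u) = (u - 3)(u - 5)(u - 6) / 2
  L_2(u) = (u - 3)(u - 4)(u - 6) / -2
  L_3(u) = (u - 3)(u - 4)(u - 5) / 6
Then g(u) = -213·L_0(u) - 469·L_1(u) - 877·L_2(u) - 1473·L_3(u).
Expanding and collecting terms gives g(u) = -6u^3 - 4u^2 - 6u + 3.
Check: g(4) = -469. ✓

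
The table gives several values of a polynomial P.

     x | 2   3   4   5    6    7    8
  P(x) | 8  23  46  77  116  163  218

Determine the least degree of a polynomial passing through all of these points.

2

Forward differences of the values at x = 2, 3, 4, 5, 6, 7, 8:
  P  : 8  23  46  77  116  163  218
  Δ  : 15  23  31  39  47  55
  Δ^2: 8  8  8  8  8
  Δ^3: 0  0  0  0
  Δ^4: 0  0  0
  Δ^5: 0  0
  Δ^6: 0
The second differences are constant (8) and nonzero, while all higher differences vanish, so the minimal degree is 2.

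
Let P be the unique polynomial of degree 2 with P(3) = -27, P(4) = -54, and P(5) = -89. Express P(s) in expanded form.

Write P(s) = as^2 + bs + c. Substituting each data point gives a linear system:
  9a + 3b + c = -27
  16a + 4b + c = -54
  25a + 5b + c = -89
Solving the system yields a = -4, b = 1, c = 6.
So P(s) = -4s^2 + s + 6.
Check: P(4) = -54. ✓

P(s) = -4s^2 + s + 6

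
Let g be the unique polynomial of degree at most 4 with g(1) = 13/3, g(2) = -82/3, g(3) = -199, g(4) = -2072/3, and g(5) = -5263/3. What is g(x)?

g(x) = -3x^4 + 5x^2 - (5/3)x + 4

Write g(x) = ax^4 + bx^3 + cx^2 + dx + e. Substituting each data point gives a linear system:
  a + b + c + d + e = 13/3
  16a + 8b + 4c + 2d + e = -82/3
  81a + 27b + 9c + 3d + e = -199
  256a + 64b + 16c + 4d + e = -2072/3
  625a + 125b + 25c + 5d + e = -5263/3
Solving the system yields a = -3, b = 0, c = 5, d = -5/3, e = 4.
So g(x) = -3x^4 + 5x^2 - (5/3)x + 4.
Check: g(2) = -82/3. ✓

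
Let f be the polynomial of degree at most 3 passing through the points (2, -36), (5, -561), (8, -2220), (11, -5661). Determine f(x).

f(x) = -4x^3 - 3x^2 + 2x + 4

Using the Lagrange interpolation formula with nodes 2, 5, 8, 11:
  L_0(x) = (x - 5)(x - 8)(x - 11) / -162
  L_1(x) = (x - 2)(x - 8)(x - 11) / 54
  L_2(x) = (x - 2)(x - 5)(x - 11) / -54
  L_3(x) = (x - 2)(x - 5)(x - 8) / 162
Then f(x) = -36·L_0(x) - 561·L_1(x) - 2220·L_2(x) - 5661·L_3(x).
Expanding and collecting terms gives f(x) = -4x^3 - 3x^2 + 2x + 4.
Check: f(2) = -36. ✓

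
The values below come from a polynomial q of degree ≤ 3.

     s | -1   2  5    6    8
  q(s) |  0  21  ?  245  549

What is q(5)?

The 4 known points determine the degree-3 polynomial uniquely.
Write q(s) = as^3 + bs^2 + cs + d. Substituting each data point gives a linear system:
  -a + b - c + d = 0
  8a + 4b + 2c + d = 21
  216a + 36b + 6c + d = 245
  512a + 64b + 8c + d = 549
Solving the system yields a = 1, b = 0, c = 4, d = 5.
So q(s) = s^3 + 4s + 5.
Then q(5) = 150.

150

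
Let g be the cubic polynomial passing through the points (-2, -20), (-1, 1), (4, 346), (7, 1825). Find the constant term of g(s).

-2

Write g(s) = as^3 + bs^2 + cs + d. Substituting each data point gives a linear system:
  -8a + 4b - 2c + d = -20
  -a + b - c + d = 1
  64a + 16b + 4c + d = 346
  343a + 49b + 7c + d = 1825
Solving the system yields a = 5, b = 3, c = -5, d = -2.
So g(s) = 5s^3 + 3s^2 - 5s - 2.
The constant term is -2.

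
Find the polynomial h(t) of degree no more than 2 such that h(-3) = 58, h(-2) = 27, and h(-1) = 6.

h(t) = 5t^2 - 6t - 5

Write h(t) = at^2 + bt + c. Substituting each data point gives a linear system:
  9a - 3b + c = 58
  4a - 2b + c = 27
  a - b + c = 6
Solving the system yields a = 5, b = -6, c = -5.
So h(t) = 5t² - 6t - 5.
Check: h(-1) = 6. ✓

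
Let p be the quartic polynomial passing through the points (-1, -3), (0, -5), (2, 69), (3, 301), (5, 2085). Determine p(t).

p(t) = 3t^4 + t^3 + 3t^2 + 3t - 5

Write p(t) = at^4 + bt^3 + ct^2 + dt + e. Substituting each data point gives a linear system:
  a - b + c - d + e = -3
  e = -5
  16a + 8b + 4c + 2d + e = 69
  81a + 27b + 9c + 3d + e = 301
  625a + 125b + 25c + 5d + e = 2085
Solving the system yields a = 3, b = 1, c = 3, d = 3, e = -5.
So p(t) = 3t^4 + t^3 + 3t^2 + 3t - 5.
Check: p(0) = -5. ✓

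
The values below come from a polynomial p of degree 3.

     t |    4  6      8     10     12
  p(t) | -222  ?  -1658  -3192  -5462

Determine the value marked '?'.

-716

On equispaced nodes a degree-3 polynomial has vanishing fourth forward difference, so
  p(4) - 4·p(6) + 6·p(8) - 4·p(10) + p(12) = 0.
Substituting the known values and solving for p(6):
  -4·p(6) = 2864
  p(6) = -716.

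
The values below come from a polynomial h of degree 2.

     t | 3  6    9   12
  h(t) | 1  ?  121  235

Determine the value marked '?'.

43

The 3 known points determine the degree-2 polynomial uniquely.
Write h(t) = at^2 + bt + c. Substituting each data point gives a linear system:
  9a + 3b + c = 1
  81a + 9b + c = 121
  144a + 12b + c = 235
Solving the system yields a = 2, b = -4, c = -5.
So h(t) = 2t^2 - 4t - 5.
Then h(6) = 43.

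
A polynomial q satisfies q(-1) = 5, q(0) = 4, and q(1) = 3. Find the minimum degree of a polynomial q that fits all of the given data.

Forward differences of the values at x = -1, 0, 1:
  q  : 5  4  3
  Δ  : -1  -1
  Δ^2: 0
The first differences are constant (-1) and nonzero, while all higher differences vanish, so the minimal degree is 1.

1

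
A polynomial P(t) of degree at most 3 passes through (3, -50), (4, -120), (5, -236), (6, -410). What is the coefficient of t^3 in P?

-2

Write P(t) = at^3 + bt^2 + ct + d. Substituting each data point gives a linear system:
  27a + 9b + 3c + d = -50
  64a + 16b + 4c + d = -120
  125a + 25b + 5c + d = -236
  216a + 36b + 6c + d = -410
Solving the system yields a = -2, b = 1, c = -3, d = 4.
So P(t) = -2t^3 + t^2 - 3t + 4.
The leading coefficient is -2.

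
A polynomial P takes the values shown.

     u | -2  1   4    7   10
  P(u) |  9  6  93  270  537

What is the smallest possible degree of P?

2

Forward differences of the values at u = -2, 1, 4, 7, 10:
  P  : 9  6  93  270  537
  Δ  : -3  87  177  267
  Δ^2: 90  90  90
  Δ^3: 0  0
  Δ^4: 0
The second differences are constant (90) and nonzero, while all higher differences vanish, so the minimal degree is 2.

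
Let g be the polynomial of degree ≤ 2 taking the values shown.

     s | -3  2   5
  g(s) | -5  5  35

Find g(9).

103

Using the Lagrange interpolation formula with nodes -3, 2, 5:
  L_0(s) = (s - 2)(s - 5) / 40
  L_1(s) = (s + 3)(s - 5) / -15
  L_2(s) = (s + 3)(s - 2) / 24
Then g(s) = -5·L_0(s) + 5·L_1(s) + 35·L_2(s).
Expanding and collecting terms gives g(s) = s² + 3s - 5.
Evaluating at s = 9: g(9) = 103.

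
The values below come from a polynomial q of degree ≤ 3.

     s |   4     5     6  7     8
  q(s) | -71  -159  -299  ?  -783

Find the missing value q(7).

-503

On equispaced nodes a degree-3 polynomial has vanishing fourth forward difference, so
  q(4) - 4·q(5) + 6·q(6) - 4·q(7) + q(8) = 0.
Substituting the known values and solving for q(7):
  -4·q(7) = 2012
  q(7) = -503.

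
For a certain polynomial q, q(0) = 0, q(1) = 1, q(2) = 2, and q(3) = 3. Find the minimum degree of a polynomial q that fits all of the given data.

Forward differences of the values at s = 0, 1, 2, 3:
  q  : 0  1  2  3
  Δ  : 1  1  1
  Δ^2: 0  0
  Δ^3: 0
The first differences are constant (1) and nonzero, while all higher differences vanish, so the minimal degree is 1.

1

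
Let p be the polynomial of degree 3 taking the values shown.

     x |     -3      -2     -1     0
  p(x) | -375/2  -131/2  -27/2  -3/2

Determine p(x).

Using the Lagrange interpolation formula with nodes -3, -2, -1, 0:
  L_0(x) = (x + 2)(x + 1)x / -6
  L_1(x) = (x + 3)(x + 1)x / 2
  L_2(x) = (x + 3)(x + 2)x / -2
  L_3(x) = (x + 3)(x + 2)(x + 1) / 6
Then p(x) = -375/2·L_0(x) - 131/2·L_1(x) - 27/2·L_2(x) - 3/2·L_3(x).
Expanding and collecting terms gives p(x) = 5x^3 - 5x^2 + 2x - 3/2.
Check: p(-2) = -131/2. ✓

p(x) = 5x^3 - 5x^2 + 2x - 3/2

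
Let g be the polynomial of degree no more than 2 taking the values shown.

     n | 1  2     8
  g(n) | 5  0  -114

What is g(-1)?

Write g(n) = an^2 + bn + c. Substituting each data point gives a linear system:
  a + b + c = 5
  4a + 2b + c = 0
  64a + 8b + c = -114
Solving the system yields a = -2, b = 1, c = 6.
So g(n) = -2n^2 + n + 6.
Then g(-1) = 3.

3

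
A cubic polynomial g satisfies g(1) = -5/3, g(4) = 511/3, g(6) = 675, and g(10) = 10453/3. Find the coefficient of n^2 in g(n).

-5

Write g(n) = an^3 + bn^2 + cn + d. Substituting each data point gives a linear system:
  a + b + c + d = -5/3
  64a + 16b + 4c + d = 511/3
  216a + 36b + 6c + d = 675
  1000a + 100b + 10c + d = 10453/3
Solving the system yields a = 4, b = -5, c = -5/3, d = 1.
So g(n) = 4n^3 - 5n^2 - (5/3)n + 1.
The coefficient of n^2 is -5.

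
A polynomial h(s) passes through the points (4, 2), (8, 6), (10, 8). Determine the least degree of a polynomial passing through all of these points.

1

Divided differences on the nodes 4, 8, 10:
  order 0: 2  6  8
  order 1: 1  1
  order 2: 0
The order-1 divided differences are all 1 (nonzero) and every higher order vanishes, so the data lies on a polynomial of degree exactly 1.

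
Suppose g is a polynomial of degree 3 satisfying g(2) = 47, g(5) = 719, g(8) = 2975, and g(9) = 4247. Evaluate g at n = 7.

1987

Write g(n) = an^3 + bn^2 + cn + d. Substituting each data point gives a linear system:
  8a + 4b + 2c + d = 47
  125a + 25b + 5c + d = 719
  512a + 64b + 8c + d = 2975
  729a + 81b + 9c + d = 4247
Solving the system yields a = 6, b = -2, c = 4, d = -1.
So g(n) = 6n³ - 2n² + 4n - 1.
Then g(7) = 1987.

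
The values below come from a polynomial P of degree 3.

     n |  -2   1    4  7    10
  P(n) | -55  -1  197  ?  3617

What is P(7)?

1187

On equispaced nodes a degree-3 polynomial has vanishing fourth forward difference, so
  P(-2) - 4·P(1) + 6·P(4) - 4·P(7) + P(10) = 0.
Substituting the known values and solving for P(7):
  -4·P(7) = -4748
  P(7) = 1187.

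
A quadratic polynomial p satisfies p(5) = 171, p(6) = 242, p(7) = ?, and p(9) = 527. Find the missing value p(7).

The 3 known points determine the degree-2 polynomial uniquely.
Write p(n) = an^2 + bn + c. Substituting each data point gives a linear system:
  25a + 5b + c = 171
  36a + 6b + c = 242
  81a + 9b + c = 527
Solving the system yields a = 6, b = 5, c = -4.
So p(n) = 6n^2 + 5n - 4.
Then p(7) = 325.

325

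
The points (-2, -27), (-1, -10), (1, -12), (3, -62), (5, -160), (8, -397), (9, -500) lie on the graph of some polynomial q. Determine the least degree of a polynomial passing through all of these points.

2

Divided differences on the nodes -2, -1, 1, 3, 5, 8, 9:
  order 0: -27  -10  -12  -62  -160  -397  -500
  order 1: 17  -1  -25  -49  -79  -103
  order 2: -6  -6  -6  -6  -6
  order 3: 0  0  0  0
  order 4: 0  0  0
  order 5: 0  0
  order 6: 0
The order-2 divided differences are all -6 (nonzero) and every higher order vanishes, so the data lies on a polynomial of degree exactly 2.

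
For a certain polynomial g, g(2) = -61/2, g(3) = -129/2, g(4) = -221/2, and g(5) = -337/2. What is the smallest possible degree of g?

2

Forward differences of the values at x = 2, 3, 4, 5:
  g  : -61/2  -129/2  -221/2  -337/2
  Δ  : -34  -46  -58
  Δ^2: -12  -12
  Δ^3: 0
The second differences are constant (-12) and nonzero, while all higher differences vanish, so the minimal degree is 2.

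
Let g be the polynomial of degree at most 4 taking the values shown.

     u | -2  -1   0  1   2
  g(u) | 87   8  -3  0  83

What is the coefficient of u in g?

Write g(u) = au^4 + bu^3 + cu^2 + du + e. Substituting each data point gives a linear system:
  16a - 8b + 4c - 2d + e = 87
  a - b + c - d + e = 8
  e = -3
  a + b + c + d + e = 0
  16a + 8b + 4c + 2d + e = 83
Solving the system yields a = 5, b = 1, c = 2, d = -5, e = -3.
So g(u) = 5u⁴ + u³ + 2u² - 5u - 3.
The coefficient of u is -5.

-5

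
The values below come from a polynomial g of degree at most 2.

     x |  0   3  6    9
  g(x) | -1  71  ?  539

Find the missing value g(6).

251

On equispaced nodes a degree-2 polynomial has vanishing third forward difference, so
  - g(0) + 3·g(3) - 3·g(6) + g(9) = 0.
Substituting the known values and solving for g(6):
  -3·g(6) = -753
  g(6) = 251.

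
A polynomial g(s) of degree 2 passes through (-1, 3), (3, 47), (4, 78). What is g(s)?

Write g(s) = as^2 + bs + c. Substituting each data point gives a linear system:
  a - b + c = 3
  9a + 3b + c = 47
  16a + 4b + c = 78
Solving the system yields a = 4, b = 3, c = 2.
So g(s) = 4s^2 + 3s + 2.
Check: g(4) = 78. ✓

g(s) = 4s^2 + 3s + 2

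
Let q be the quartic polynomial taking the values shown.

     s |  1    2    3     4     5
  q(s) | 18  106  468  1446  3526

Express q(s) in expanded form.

q(s) = 6s^4 - 3s^3 + 5s^2 + 4s + 6

Using the Lagrange interpolation formula with nodes 1, 2, 3, 4, 5:
  L_0(s) = (s - 2)(s - 3)(s - 4)(s - 5) / 24
  L_1(s) = (s - 1)(s - 3)(s - 4)(s - 5) / -6
  L_2(s) = (s - 1)(s - 2)(s - 4)(s - 5) / 4
  L_3(s) = (s - 1)(s - 2)(s - 3)(s - 5) / -6
  L_4(s) = (s - 1)(s - 2)(s - 3)(s - 4) / 24
Then q(s) = 18·L_0(s) + 106·L_1(s) + 468·L_2(s) + 1446·L_3(s) + 3526·L_4(s).
Expanding and collecting terms gives q(s) = 6s⁴ - 3s³ + 5s² + 4s + 6.
Check: q(4) = 1446. ✓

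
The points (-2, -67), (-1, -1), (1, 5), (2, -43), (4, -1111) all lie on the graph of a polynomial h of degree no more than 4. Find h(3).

-317

Using the Lagrange interpolation formula with nodes -2, -1, 1, 2, 4:
  L_0(t) = (t + 1)(t - 1)(t - 2)(t - 4) / 72
  L_1(t) = (t + 2)(t - 1)(t - 2)(t - 4) / -30
  L_2(t) = (t + 2)(t + 1)(t - 2)(t - 4) / 18
  L_3(t) = (t + 2)(t + 1)(t - 1)(t - 4) / -24
  L_4(t) = (t + 2)(t + 1)(t - 1)(t - 2) / 180
Then h(t) = -67·L_0(t) - 1·L_1(t) + 5·L_2(t) - 43·L_3(t) - 1111·L_4(t).
Expanding and collecting terms gives h(t) = -5t^4 + t^3 + 6t^2 + 2t + 1.
Evaluating at t = 3: h(3) = -317.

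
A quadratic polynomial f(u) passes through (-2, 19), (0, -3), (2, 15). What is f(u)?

f(u) = 5u^2 - u - 3

Using the Lagrange interpolation formula with nodes -2, 0, 2:
  L_0(u) = u(u - 2) / 8
  L_1(u) = (u + 2)(u - 2) / -4
  L_2(u) = (u + 2)u / 8
Then f(u) = 19·L_0(u) - 3·L_1(u) + 15·L_2(u).
Expanding and collecting terms gives f(u) = 5u^2 - u - 3.
Check: f(0) = -3. ✓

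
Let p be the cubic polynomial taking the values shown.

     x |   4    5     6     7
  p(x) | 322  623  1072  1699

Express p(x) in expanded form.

p(x) = 5x^3 - x^2 + 5x - 2

Write p(x) = ax^3 + bx^2 + cx + d. Substituting each data point gives a linear system:
  64a + 16b + 4c + d = 322
  125a + 25b + 5c + d = 623
  216a + 36b + 6c + d = 1072
  343a + 49b + 7c + d = 1699
Solving the system yields a = 5, b = -1, c = 5, d = -2.
So p(x) = 5x³ - x² + 5x - 2.
Check: p(6) = 1072. ✓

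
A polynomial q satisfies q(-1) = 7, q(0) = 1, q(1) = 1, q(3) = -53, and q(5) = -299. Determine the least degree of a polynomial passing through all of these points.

Divided differences on the nodes -1, 0, 1, 3, 5:
  order 0: 7  1  1  -53  -299
  order 1: -6  0  -27  -123
  order 2: 3  -9  -24
  order 3: -3  -3
  order 4: 0
The order-3 divided differences are all -3 (nonzero) and every higher order vanishes, so the data lies on a polynomial of degree exactly 3.

3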